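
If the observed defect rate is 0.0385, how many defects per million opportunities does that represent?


DPMO = defect_rate * 1000000 = 0.0385 * 1000000

38500


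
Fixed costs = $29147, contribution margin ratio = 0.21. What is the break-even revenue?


Formula: BER = Fixed Costs / Contribution Margin Ratio
BER = $29147 / 0.21
BER = $138795.24 (to the nearest cent)

$138795.24


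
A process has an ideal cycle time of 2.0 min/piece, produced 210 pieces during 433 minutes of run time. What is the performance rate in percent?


Formula: Performance = (Ideal CT * Total Count) / Run Time * 100
Ideal output time = 2.0 * 210 = 420.0 min
Performance = 420.0 / 433 * 100 = 97.0%

97.0%


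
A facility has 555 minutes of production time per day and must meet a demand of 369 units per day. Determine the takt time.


Formula: Takt Time = Available Production Time / Customer Demand
Takt = 555 min/day / 369 units/day
Takt = 1.5 min/unit

1.5 min/unit


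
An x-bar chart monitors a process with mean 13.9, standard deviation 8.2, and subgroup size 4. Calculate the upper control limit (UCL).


UCL = 13.9 + 3 * 8.2 / sqrt(4)

26.2


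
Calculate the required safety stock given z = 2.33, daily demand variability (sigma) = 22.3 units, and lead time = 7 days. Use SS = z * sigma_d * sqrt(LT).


Formula: SS = z * sigma_d * sqrt(LT)
sqrt(LT) = sqrt(7) = 2.6458
SS = 2.33 * 22.3 * 2.6458
SS = 137.5 units

137.5 units


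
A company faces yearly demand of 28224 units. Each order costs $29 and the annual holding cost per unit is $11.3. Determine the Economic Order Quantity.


Formula: EOQ = sqrt(2 * D * S / H)
Numerator: 2 * 28224 * 29 = 1636992
2DS/H = 1636992 / 11.3 = 144866.5
EOQ = sqrt(144866.5) = 380.6 units

380.6 units


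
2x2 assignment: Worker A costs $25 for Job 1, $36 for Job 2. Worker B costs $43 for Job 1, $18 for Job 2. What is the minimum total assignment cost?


Option 1: A->1 + B->2 = $25 + $18 = $43
Option 2: A->2 + B->1 = $36 + $43 = $79
Min cost = min($43, $79) = $43

$43


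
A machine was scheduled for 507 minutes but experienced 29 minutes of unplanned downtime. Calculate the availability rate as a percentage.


Formula: Availability = (Planned Time - Downtime) / Planned Time * 100
Uptime = 507 - 29 = 478 min
Availability = 478 / 507 * 100 = 94.3%

94.3%


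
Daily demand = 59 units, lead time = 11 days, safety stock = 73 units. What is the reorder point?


Formula: ROP = (Daily Demand * Lead Time) + Safety Stock
Demand during lead time = 59 * 11 = 649 units
ROP = 649 + 73 = 722 units

722 units


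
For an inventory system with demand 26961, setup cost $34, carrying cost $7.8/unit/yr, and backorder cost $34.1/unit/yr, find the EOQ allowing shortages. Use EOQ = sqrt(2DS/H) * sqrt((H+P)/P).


Formula: EOQ* = sqrt(2DS/H) * sqrt((H+P)/P)
Base EOQ = sqrt(2*26961*34/7.8) = 484.81 units
Correction = sqrt((7.8+34.1)/34.1) = 1.10849
EOQ* = 484.81 * 1.10849 = 537.4 units

537.4 units


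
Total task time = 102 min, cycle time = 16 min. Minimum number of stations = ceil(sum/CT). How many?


Formula: N_min = ceil(Sum of Task Times / Cycle Time)
N_min = ceil(102 min / 16 min) = ceil(6.375)
N_min = 7 stations

7


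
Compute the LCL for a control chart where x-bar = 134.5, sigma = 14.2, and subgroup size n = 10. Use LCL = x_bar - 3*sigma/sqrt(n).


LCL = 134.5 - 3 * 14.2 / sqrt(10)

121.03


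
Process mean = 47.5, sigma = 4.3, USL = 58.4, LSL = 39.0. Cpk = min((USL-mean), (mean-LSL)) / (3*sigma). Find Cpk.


Cpu = (58.4 - 47.5) / (3 * 4.3) = 0.84
Cpl = (47.5 - 39.0) / (3 * 4.3) = 0.66
Cpk = min(0.84, 0.66) = 0.66

0.66


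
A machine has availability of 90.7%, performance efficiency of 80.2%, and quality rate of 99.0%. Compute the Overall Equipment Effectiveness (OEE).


Formula: OEE = Availability * Performance * Quality / 10000
A * P = 90.7% * 80.2% / 100 = 72.74%
OEE = 72.74% * 99.0% / 100 = 72.0%

72.0%


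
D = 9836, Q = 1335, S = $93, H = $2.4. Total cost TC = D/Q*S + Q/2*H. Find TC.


TC = 9836/1335 * 93 + 1335/2 * 2.4

$2287.20


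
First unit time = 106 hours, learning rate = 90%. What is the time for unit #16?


Formula: T_n = T_1 * (learning_rate)^(log2(n)) where learning_rate = rate/100
Doublings = log2(16) = 4
T_n = 106 * 0.9^4
T_n = 106 * 0.6561 = 69.5 hours

69.5 hours


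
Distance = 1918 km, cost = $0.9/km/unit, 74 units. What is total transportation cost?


TC = dist * cost * units = 1918 * 0.9 * 74 = $127738.80

$127738.80


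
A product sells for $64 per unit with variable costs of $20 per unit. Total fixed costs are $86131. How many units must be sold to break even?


Formula: BEQ = Fixed Costs / (Price - Variable Cost)
Contribution margin = $64 - $20 = $44/unit
BEQ = ceil($86131 / $44/unit) = ceil(1957.52) = 1958 units

1958 units


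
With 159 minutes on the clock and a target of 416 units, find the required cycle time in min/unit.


Formula: CT = Available Time / Number of Units
CT = 159 min / 416 units
CT = 0.38 min/unit

0.38 min/unit


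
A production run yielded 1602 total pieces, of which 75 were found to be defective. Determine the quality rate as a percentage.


Formula: Quality Rate = Good Pieces / Total Pieces * 100
Good pieces = 1602 - 75 = 1527
QR = 1527 / 1602 * 100 = 95.3%

95.3%


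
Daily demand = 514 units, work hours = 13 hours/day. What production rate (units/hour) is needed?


Formula: Production Rate = Daily Demand / Available Hours
Rate = 514 units/day / 13 hours/day
Rate = 39.5 units/hour

39.5 units/hour


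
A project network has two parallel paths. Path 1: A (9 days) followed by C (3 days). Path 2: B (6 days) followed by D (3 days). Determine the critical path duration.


Path 1 = 9 + 3 = 12 days
Path 2 = 6 + 3 = 9 days
Duration = max(12, 9) = 12 days

12 days


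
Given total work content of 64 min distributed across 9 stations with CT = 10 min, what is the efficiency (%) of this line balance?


Formula: Efficiency = Sum of Task Times / (N_stations * CT) * 100
Total station capacity = 9 stations * 10 min = 90 min
Efficiency = 64 / 90 * 100 = 71.1%

71.1%


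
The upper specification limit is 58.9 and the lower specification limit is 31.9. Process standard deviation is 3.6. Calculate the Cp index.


Cp = (58.9 - 31.9) / (6 * 3.6)

1.25


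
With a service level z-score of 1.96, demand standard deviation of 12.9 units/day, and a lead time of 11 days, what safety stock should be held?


Formula: SS = z * sigma_d * sqrt(LT)
sqrt(LT) = sqrt(11) = 3.3166
SS = 1.96 * 12.9 * 3.3166
SS = 83.9 units

83.9 units


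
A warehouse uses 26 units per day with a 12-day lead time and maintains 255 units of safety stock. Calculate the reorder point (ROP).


Formula: ROP = (Daily Demand * Lead Time) + Safety Stock
Demand during lead time = 26 * 12 = 312 units
ROP = 312 + 255 = 567 units

567 units


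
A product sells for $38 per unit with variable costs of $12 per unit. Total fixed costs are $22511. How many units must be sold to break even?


Formula: BEQ = Fixed Costs / (Price - Variable Cost)
Contribution margin = $38 - $12 = $26/unit
BEQ = ceil($22511 / $26/unit) = ceil(865.81) = 866 units

866 units


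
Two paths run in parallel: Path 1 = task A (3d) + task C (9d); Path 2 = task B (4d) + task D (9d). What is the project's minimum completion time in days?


Path 1 = 3 + 9 = 12 days
Path 2 = 4 + 9 = 13 days
Duration = max(12, 13) = 13 days

13 days


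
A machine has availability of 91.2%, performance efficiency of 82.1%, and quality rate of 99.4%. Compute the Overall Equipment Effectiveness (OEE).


Formula: OEE = Availability * Performance * Quality / 10000
A * P = 91.2% * 82.1% / 100 = 74.88%
OEE = 74.88% * 99.4% / 100 = 74.4%

74.4%


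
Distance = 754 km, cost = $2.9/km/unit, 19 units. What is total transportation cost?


TC = dist * cost * units = 754 * 2.9 * 19 = $41545.40

$41545.40


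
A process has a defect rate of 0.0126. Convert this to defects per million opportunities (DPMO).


DPMO = defect_rate * 1000000 = 0.0126 * 1000000

12600


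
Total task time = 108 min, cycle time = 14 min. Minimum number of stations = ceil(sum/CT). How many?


Formula: N_min = ceil(Sum of Task Times / Cycle Time)
N_min = ceil(108 min / 14 min) = ceil(7.7143)
N_min = 8 stations

8


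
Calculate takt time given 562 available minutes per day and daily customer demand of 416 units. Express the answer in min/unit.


Formula: Takt Time = Available Production Time / Customer Demand
Takt = 562 min/day / 416 units/day
Takt = 1.35 min/unit

1.35 min/unit


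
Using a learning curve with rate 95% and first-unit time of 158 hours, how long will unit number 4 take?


Formula: T_n = T_1 * (learning_rate)^(log2(n)) where learning_rate = rate/100
Doublings = log2(4) = 2
T_n = 158 * 0.95^2
T_n = 158 * 0.9025 = 142.6 hours

142.6 hours


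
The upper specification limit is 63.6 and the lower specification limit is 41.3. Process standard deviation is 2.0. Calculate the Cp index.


Cp = (63.6 - 41.3) / (6 * 2.0)

1.86


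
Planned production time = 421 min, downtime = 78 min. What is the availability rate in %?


Formula: Availability = (Planned Time - Downtime) / Planned Time * 100
Uptime = 421 - 78 = 343 min
Availability = 343 / 421 * 100 = 81.5%

81.5%


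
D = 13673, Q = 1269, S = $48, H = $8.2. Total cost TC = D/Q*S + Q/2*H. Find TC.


TC = 13673/1269 * 48 + 1269/2 * 8.2

$5720.08


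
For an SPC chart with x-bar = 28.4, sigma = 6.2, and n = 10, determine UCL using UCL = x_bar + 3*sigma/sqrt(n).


UCL = 28.4 + 3 * 6.2 / sqrt(10)

34.28


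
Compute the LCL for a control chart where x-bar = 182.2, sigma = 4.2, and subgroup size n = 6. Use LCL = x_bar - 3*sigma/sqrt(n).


LCL = 182.2 - 3 * 4.2 / sqrt(6)

177.06


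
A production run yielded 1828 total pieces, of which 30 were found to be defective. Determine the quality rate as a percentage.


Formula: Quality Rate = Good Pieces / Total Pieces * 100
Good pieces = 1828 - 30 = 1798
QR = 1798 / 1828 * 100 = 98.4%

98.4%


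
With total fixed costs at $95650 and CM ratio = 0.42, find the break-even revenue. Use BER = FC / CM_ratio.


Formula: BER = Fixed Costs / Contribution Margin Ratio
BER = $95650 / 0.42
BER = $227738.10 (to the nearest cent)

$227738.10


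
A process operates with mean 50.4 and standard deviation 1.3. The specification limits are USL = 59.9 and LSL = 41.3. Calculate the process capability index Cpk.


Cpu = (59.9 - 50.4) / (3 * 1.3) = 2.44
Cpl = (50.4 - 41.3) / (3 * 1.3) = 2.33
Cpk = min(2.44, 2.33) = 2.33

2.33


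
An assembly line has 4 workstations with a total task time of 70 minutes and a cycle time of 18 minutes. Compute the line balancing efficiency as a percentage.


Formula: Efficiency = Sum of Task Times / (N_stations * CT) * 100
Total station capacity = 4 stations * 18 min = 72 min
Efficiency = 70 / 72 * 100 = 97.2%

97.2%


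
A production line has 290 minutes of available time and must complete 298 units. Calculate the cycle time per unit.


Formula: CT = Available Time / Number of Units
CT = 290 min / 298 units
CT = 0.97 min/unit

0.97 min/unit


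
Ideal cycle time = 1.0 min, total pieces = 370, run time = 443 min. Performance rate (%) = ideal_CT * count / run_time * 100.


Formula: Performance = (Ideal CT * Total Count) / Run Time * 100
Ideal output time = 1.0 * 370 = 370.0 min
Performance = 370.0 / 443 * 100 = 83.5%

83.5%


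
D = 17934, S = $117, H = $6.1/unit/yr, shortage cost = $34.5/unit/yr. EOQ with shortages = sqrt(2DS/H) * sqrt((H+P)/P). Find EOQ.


Formula: EOQ* = sqrt(2DS/H) * sqrt((H+P)/P)
Base EOQ = sqrt(2*17934*117/6.1) = 829.43 units
Correction = sqrt((6.1+34.5)/34.5) = 1.08481
EOQ* = 829.43 * 1.08481 = 899.8 units

899.8 units


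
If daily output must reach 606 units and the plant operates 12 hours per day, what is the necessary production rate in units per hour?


Formula: Production Rate = Daily Demand / Available Hours
Rate = 606 units/day / 12 hours/day
Rate = 50.5 units/hour

50.5 units/hour


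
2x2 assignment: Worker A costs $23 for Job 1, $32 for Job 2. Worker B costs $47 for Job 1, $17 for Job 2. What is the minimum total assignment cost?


Option 1: A->1 + B->2 = $23 + $17 = $40
Option 2: A->2 + B->1 = $32 + $47 = $79
Min cost = min($40, $79) = $40

$40


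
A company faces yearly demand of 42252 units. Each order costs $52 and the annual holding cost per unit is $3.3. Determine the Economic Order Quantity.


Formula: EOQ = sqrt(2 * D * S / H)
Numerator: 2 * 42252 * 52 = 4394208
2DS/H = 4394208 / 3.3 = 1331578.2
EOQ = sqrt(1331578.2) = 1153.9 units

1153.9 units


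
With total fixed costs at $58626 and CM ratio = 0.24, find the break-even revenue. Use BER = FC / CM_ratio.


Formula: BER = Fixed Costs / Contribution Margin Ratio
BER = $58626 / 0.24
BER = $244275.00 (to the nearest cent)

$244275.00


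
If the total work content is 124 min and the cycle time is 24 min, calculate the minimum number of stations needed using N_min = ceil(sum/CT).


Formula: N_min = ceil(Sum of Task Times / Cycle Time)
N_min = ceil(124 min / 24 min) = ceil(5.1667)
N_min = 6 stations

6


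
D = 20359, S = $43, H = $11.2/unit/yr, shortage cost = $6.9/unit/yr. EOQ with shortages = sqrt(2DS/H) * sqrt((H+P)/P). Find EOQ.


Formula: EOQ* = sqrt(2DS/H) * sqrt((H+P)/P)
Base EOQ = sqrt(2*20359*43/11.2) = 395.38 units
Correction = sqrt((11.2+6.9)/6.9) = 1.61963
EOQ* = 395.38 * 1.61963 = 640.4 units

640.4 units


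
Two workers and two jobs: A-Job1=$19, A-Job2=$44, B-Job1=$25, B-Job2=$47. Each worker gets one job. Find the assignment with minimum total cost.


Option 1: A->1 + B->2 = $19 + $47 = $66
Option 2: A->2 + B->1 = $44 + $25 = $69
Min cost = min($66, $69) = $66

$66


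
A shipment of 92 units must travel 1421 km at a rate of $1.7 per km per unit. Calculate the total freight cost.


TC = dist * cost * units = 1421 * 1.7 * 92 = $222244.40

$222244.40


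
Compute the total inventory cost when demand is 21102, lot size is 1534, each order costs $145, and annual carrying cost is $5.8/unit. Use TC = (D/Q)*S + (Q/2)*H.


TC = 21102/1534 * 145 + 1534/2 * 5.8

$6443.25


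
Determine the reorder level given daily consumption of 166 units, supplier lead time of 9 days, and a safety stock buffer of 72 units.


Formula: ROP = (Daily Demand * Lead Time) + Safety Stock
Demand during lead time = 166 * 9 = 1494 units
ROP = 1494 + 72 = 1566 units

1566 units


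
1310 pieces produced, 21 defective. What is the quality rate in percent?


Formula: Quality Rate = Good Pieces / Total Pieces * 100
Good pieces = 1310 - 21 = 1289
QR = 1289 / 1310 * 100 = 98.4%

98.4%


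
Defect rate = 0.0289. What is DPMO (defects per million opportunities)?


DPMO = defect_rate * 1000000 = 0.0289 * 1000000

28900


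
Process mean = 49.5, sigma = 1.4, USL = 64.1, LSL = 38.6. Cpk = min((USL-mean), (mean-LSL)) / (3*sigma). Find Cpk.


Cpu = (64.1 - 49.5) / (3 * 1.4) = 3.48
Cpl = (49.5 - 38.6) / (3 * 1.4) = 2.6
Cpk = min(3.48, 2.6) = 2.6

2.6


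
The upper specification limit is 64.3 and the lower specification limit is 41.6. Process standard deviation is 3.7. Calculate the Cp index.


Cp = (64.3 - 41.6) / (6 * 3.7)

1.02


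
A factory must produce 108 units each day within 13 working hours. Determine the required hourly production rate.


Formula: Production Rate = Daily Demand / Available Hours
Rate = 108 units/day / 13 hours/day
Rate = 8.3 units/hour

8.3 units/hour


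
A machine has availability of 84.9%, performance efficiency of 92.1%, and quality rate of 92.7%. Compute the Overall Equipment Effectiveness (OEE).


Formula: OEE = Availability * Performance * Quality / 10000
A * P = 84.9% * 92.1% / 100 = 78.19%
OEE = 78.19% * 92.7% / 100 = 72.5%

72.5%


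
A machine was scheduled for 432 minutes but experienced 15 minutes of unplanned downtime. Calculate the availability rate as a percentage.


Formula: Availability = (Planned Time - Downtime) / Planned Time * 100
Uptime = 432 - 15 = 417 min
Availability = 417 / 432 * 100 = 96.5%

96.5%


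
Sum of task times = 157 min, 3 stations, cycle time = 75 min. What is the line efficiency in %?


Formula: Efficiency = Sum of Task Times / (N_stations * CT) * 100
Total station capacity = 3 stations * 75 min = 225 min
Efficiency = 157 / 225 * 100 = 69.8%

69.8%


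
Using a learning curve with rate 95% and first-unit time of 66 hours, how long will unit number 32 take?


Formula: T_n = T_1 * (learning_rate)^(log2(n)) where learning_rate = rate/100
Doublings = log2(32) = 5
T_n = 66 * 0.95^5
T_n = 66 * 0.7738 = 51.1 hours

51.1 hours


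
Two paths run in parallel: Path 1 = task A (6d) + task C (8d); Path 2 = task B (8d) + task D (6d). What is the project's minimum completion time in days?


Path 1 = 6 + 8 = 14 days
Path 2 = 8 + 6 = 14 days
Duration = max(14, 14) = 14 days

14 days


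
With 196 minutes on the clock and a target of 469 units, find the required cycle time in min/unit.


Formula: CT = Available Time / Number of Units
CT = 196 min / 469 units
CT = 0.42 min/unit

0.42 min/unit


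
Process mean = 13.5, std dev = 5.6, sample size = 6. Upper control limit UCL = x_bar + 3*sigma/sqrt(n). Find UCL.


UCL = 13.5 + 3 * 5.6 / sqrt(6)

20.36


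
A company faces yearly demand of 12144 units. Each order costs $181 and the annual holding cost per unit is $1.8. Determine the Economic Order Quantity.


Formula: EOQ = sqrt(2 * D * S / H)
Numerator: 2 * 12144 * 181 = 4396128
2DS/H = 4396128 / 1.8 = 2442293.3
EOQ = sqrt(2442293.3) = 1562.8 units

1562.8 units


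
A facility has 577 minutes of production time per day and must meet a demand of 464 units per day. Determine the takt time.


Formula: Takt Time = Available Production Time / Customer Demand
Takt = 577 min/day / 464 units/day
Takt = 1.24 min/unit

1.24 min/unit


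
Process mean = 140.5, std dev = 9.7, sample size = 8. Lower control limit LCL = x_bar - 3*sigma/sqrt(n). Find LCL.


LCL = 140.5 - 3 * 9.7 / sqrt(8)

130.21


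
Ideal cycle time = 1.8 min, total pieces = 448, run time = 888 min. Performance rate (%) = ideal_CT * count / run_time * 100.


Formula: Performance = (Ideal CT * Total Count) / Run Time * 100
Ideal output time = 1.8 * 448 = 806.4 min
Performance = 806.4 / 888 * 100 = 90.8%

90.8%


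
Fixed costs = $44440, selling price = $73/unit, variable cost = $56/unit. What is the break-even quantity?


Formula: BEQ = Fixed Costs / (Price - Variable Cost)
Contribution margin = $73 - $56 = $17/unit
BEQ = ceil($44440 / $17/unit) = ceil(2614.12) = 2615 units

2615 units


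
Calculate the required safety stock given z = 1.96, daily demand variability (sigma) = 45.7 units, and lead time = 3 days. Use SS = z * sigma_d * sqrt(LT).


Formula: SS = z * sigma_d * sqrt(LT)
sqrt(LT) = sqrt(3) = 1.7321
SS = 1.96 * 45.7 * 1.7321
SS = 155.1 units

155.1 units


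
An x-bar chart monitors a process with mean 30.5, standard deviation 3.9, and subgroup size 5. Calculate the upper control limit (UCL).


UCL = 30.5 + 3 * 3.9 / sqrt(5)

35.73


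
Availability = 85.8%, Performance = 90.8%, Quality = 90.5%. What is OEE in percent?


Formula: OEE = Availability * Performance * Quality / 10000
A * P = 85.8% * 90.8% / 100 = 77.91%
OEE = 77.91% * 90.5% / 100 = 70.5%

70.5%


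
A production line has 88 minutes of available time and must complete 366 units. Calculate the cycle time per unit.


Formula: CT = Available Time / Number of Units
CT = 88 min / 366 units
CT = 0.24 min/unit

0.24 min/unit


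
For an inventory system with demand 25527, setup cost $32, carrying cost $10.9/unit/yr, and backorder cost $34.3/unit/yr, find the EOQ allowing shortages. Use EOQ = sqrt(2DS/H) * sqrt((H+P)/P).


Formula: EOQ* = sqrt(2DS/H) * sqrt((H+P)/P)
Base EOQ = sqrt(2*25527*32/10.9) = 387.15 units
Correction = sqrt((10.9+34.3)/34.3) = 1.14795
EOQ* = 387.15 * 1.14795 = 444.4 units

444.4 units


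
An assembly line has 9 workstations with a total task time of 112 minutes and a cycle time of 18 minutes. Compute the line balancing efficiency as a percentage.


Formula: Efficiency = Sum of Task Times / (N_stations * CT) * 100
Total station capacity = 9 stations * 18 min = 162 min
Efficiency = 112 / 162 * 100 = 69.1%

69.1%


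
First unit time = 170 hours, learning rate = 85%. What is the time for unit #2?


Formula: T_n = T_1 * (learning_rate)^(log2(n)) where learning_rate = rate/100
Doublings = log2(2) = 1
T_n = 170 * 0.85^1
T_n = 170 * 0.85 = 144.5 hours

144.5 hours


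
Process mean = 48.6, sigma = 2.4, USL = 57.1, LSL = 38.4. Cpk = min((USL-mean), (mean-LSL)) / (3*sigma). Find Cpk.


Cpu = (57.1 - 48.6) / (3 * 2.4) = 1.18
Cpl = (48.6 - 38.4) / (3 * 2.4) = 1.42
Cpk = min(1.18, 1.42) = 1.18

1.18


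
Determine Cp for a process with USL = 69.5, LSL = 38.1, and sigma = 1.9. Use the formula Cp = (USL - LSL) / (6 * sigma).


Cp = (69.5 - 38.1) / (6 * 1.9)

2.75


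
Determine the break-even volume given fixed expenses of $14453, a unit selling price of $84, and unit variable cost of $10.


Formula: BEQ = Fixed Costs / (Price - Variable Cost)
Contribution margin = $84 - $10 = $74/unit
BEQ = ceil($14453 / $74/unit) = ceil(195.31) = 196 units

196 units


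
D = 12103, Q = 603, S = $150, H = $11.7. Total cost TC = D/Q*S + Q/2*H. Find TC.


TC = 12103/603 * 150 + 603/2 * 11.7

$6538.25


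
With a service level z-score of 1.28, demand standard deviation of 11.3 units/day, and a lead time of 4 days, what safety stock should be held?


Formula: SS = z * sigma_d * sqrt(LT)
sqrt(LT) = sqrt(4) = 2.0
SS = 1.28 * 11.3 * 2.0
SS = 28.9 units

28.9 units


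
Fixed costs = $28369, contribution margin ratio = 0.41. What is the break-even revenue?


Formula: BER = Fixed Costs / Contribution Margin Ratio
BER = $28369 / 0.41
BER = $69192.68 (to the nearest cent)

$69192.68


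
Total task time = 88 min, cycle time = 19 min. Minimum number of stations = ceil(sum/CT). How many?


Formula: N_min = ceil(Sum of Task Times / Cycle Time)
N_min = ceil(88 min / 19 min) = ceil(4.6316)
N_min = 5 stations

5


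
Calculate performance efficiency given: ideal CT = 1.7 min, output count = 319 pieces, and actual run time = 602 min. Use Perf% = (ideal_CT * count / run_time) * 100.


Formula: Performance = (Ideal CT * Total Count) / Run Time * 100
Ideal output time = 1.7 * 319 = 542.3 min
Performance = 542.3 / 602 * 100 = 90.1%

90.1%


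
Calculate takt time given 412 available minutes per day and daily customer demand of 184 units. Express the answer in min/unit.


Formula: Takt Time = Available Production Time / Customer Demand
Takt = 412 min/day / 184 units/day
Takt = 2.24 min/unit

2.24 min/unit


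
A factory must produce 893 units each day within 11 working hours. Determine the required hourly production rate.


Formula: Production Rate = Daily Demand / Available Hours
Rate = 893 units/day / 11 hours/day
Rate = 81.2 units/hour

81.2 units/hour


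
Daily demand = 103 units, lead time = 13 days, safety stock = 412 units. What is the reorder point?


Formula: ROP = (Daily Demand * Lead Time) + Safety Stock
Demand during lead time = 103 * 13 = 1339 units
ROP = 1339 + 412 = 1751 units

1751 units


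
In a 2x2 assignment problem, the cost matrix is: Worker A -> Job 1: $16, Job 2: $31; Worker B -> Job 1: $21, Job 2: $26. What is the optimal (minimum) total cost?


Option 1: A->1 + B->2 = $16 + $26 = $42
Option 2: A->2 + B->1 = $31 + $21 = $52
Min cost = min($42, $52) = $42

$42


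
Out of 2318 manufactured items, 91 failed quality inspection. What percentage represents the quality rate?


Formula: Quality Rate = Good Pieces / Total Pieces * 100
Good pieces = 2318 - 91 = 2227
QR = 2227 / 2318 * 100 = 96.1%

96.1%


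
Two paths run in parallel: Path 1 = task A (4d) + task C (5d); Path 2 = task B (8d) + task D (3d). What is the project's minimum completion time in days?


Path 1 = 4 + 5 = 9 days
Path 2 = 8 + 3 = 11 days
Duration = max(9, 11) = 11 days

11 days


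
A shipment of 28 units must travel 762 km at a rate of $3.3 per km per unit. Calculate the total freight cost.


TC = dist * cost * units = 762 * 3.3 * 28 = $70408.80

$70408.80


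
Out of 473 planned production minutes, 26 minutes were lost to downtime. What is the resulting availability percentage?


Formula: Availability = (Planned Time - Downtime) / Planned Time * 100
Uptime = 473 - 26 = 447 min
Availability = 447 / 473 * 100 = 94.5%

94.5%


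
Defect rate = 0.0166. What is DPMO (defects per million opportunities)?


DPMO = defect_rate * 1000000 = 0.0166 * 1000000

16600


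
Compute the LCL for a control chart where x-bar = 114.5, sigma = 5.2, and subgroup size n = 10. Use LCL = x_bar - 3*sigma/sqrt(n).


LCL = 114.5 - 3 * 5.2 / sqrt(10)

109.57


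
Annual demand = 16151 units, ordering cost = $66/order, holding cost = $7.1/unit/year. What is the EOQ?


Formula: EOQ = sqrt(2 * D * S / H)
Numerator: 2 * 16151 * 66 = 2131932
2DS/H = 2131932 / 7.1 = 300272.1
EOQ = sqrt(300272.1) = 548.0 units

548.0 units


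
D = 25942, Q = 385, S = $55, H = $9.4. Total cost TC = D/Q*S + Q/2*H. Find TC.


TC = 25942/385 * 55 + 385/2 * 9.4

$5515.50


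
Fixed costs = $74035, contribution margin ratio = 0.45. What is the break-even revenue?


Formula: BER = Fixed Costs / Contribution Margin Ratio
BER = $74035 / 0.45
BER = $164522.22 (to the nearest cent)

$164522.22


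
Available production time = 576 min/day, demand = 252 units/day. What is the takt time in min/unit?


Formula: Takt Time = Available Production Time / Customer Demand
Takt = 576 min/day / 252 units/day
Takt = 2.29 min/unit

2.29 min/unit


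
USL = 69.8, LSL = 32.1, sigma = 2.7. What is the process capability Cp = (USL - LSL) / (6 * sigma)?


Cp = (69.8 - 32.1) / (6 * 2.7)

2.33


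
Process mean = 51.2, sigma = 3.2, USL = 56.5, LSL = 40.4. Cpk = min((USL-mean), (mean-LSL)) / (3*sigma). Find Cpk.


Cpu = (56.5 - 51.2) / (3 * 3.2) = 0.55
Cpl = (51.2 - 40.4) / (3 * 3.2) = 1.13
Cpk = min(0.55, 1.13) = 0.55

0.55


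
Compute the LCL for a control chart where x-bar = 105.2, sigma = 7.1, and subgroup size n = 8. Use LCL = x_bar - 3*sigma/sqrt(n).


LCL = 105.2 - 3 * 7.1 / sqrt(8)

97.67


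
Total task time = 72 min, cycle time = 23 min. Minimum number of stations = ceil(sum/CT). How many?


Formula: N_min = ceil(Sum of Task Times / Cycle Time)
N_min = ceil(72 min / 23 min) = ceil(3.1304)
N_min = 4 stations

4


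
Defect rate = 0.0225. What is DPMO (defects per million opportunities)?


DPMO = defect_rate * 1000000 = 0.0225 * 1000000

22500


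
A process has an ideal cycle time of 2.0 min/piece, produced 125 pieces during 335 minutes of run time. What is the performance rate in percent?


Formula: Performance = (Ideal CT * Total Count) / Run Time * 100
Ideal output time = 2.0 * 125 = 250.0 min
Performance = 250.0 / 335 * 100 = 74.6%

74.6%


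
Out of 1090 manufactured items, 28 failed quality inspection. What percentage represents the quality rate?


Formula: Quality Rate = Good Pieces / Total Pieces * 100
Good pieces = 1090 - 28 = 1062
QR = 1062 / 1090 * 100 = 97.4%

97.4%


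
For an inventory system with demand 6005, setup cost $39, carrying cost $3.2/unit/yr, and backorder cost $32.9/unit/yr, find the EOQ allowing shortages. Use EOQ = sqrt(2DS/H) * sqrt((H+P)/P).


Formula: EOQ* = sqrt(2DS/H) * sqrt((H+P)/P)
Base EOQ = sqrt(2*6005*39/3.2) = 382.59 units
Correction = sqrt((3.2+32.9)/32.9) = 1.0475
EOQ* = 382.59 * 1.0475 = 400.8 units

400.8 units


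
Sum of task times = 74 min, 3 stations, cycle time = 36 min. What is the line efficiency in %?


Formula: Efficiency = Sum of Task Times / (N_stations * CT) * 100
Total station capacity = 3 stations * 36 min = 108 min
Efficiency = 74 / 108 * 100 = 68.5%

68.5%


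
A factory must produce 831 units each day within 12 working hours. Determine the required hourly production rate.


Formula: Production Rate = Daily Demand / Available Hours
Rate = 831 units/day / 12 hours/day
Rate = 69.3 units/hour

69.3 units/hour


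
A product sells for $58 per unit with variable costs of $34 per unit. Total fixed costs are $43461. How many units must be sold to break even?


Formula: BEQ = Fixed Costs / (Price - Variable Cost)
Contribution margin = $58 - $34 = $24/unit
BEQ = ceil($43461 / $24/unit) = ceil(1810.88) = 1811 units

1811 units


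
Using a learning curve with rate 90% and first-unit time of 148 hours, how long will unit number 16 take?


Formula: T_n = T_1 * (learning_rate)^(log2(n)) where learning_rate = rate/100
Doublings = log2(16) = 4
T_n = 148 * 0.9^4
T_n = 148 * 0.6561 = 97.1 hours

97.1 hours


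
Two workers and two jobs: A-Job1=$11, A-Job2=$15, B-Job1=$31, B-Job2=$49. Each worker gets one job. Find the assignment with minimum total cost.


Option 1: A->1 + B->2 = $11 + $49 = $60
Option 2: A->2 + B->1 = $15 + $31 = $46
Min cost = min($60, $46) = $46

$46


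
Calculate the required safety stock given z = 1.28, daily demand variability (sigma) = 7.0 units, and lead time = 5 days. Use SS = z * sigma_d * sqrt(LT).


Formula: SS = z * sigma_d * sqrt(LT)
sqrt(LT) = sqrt(5) = 2.2361
SS = 1.28 * 7.0 * 2.2361
SS = 20.0 units

20.0 units


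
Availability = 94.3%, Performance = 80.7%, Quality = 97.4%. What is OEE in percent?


Formula: OEE = Availability * Performance * Quality / 10000
A * P = 94.3% * 80.7% / 100 = 76.1%
OEE = 76.1% * 97.4% / 100 = 74.1%

74.1%


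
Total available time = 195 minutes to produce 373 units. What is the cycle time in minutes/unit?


Formula: CT = Available Time / Number of Units
CT = 195 min / 373 units
CT = 0.52 min/unit

0.52 min/unit


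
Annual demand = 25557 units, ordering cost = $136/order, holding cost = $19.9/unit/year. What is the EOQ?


Formula: EOQ = sqrt(2 * D * S / H)
Numerator: 2 * 25557 * 136 = 6951504
2DS/H = 6951504 / 19.9 = 349321.8
EOQ = sqrt(349321.8) = 591.0 units

591.0 units


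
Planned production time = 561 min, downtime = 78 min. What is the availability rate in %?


Formula: Availability = (Planned Time - Downtime) / Planned Time * 100
Uptime = 561 - 78 = 483 min
Availability = 483 / 561 * 100 = 86.1%

86.1%


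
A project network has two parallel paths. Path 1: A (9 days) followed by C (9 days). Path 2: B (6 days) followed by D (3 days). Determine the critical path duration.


Path 1 = 9 + 9 = 18 days
Path 2 = 6 + 3 = 9 days
Duration = max(18, 9) = 18 days

18 days


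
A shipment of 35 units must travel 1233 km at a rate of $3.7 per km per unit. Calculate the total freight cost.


TC = dist * cost * units = 1233 * 3.7 * 35 = $159673.50

$159673.50


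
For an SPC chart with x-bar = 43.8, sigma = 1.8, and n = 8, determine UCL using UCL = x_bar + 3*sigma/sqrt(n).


UCL = 43.8 + 3 * 1.8 / sqrt(8)

45.71


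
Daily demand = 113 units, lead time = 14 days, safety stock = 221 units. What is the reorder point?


Formula: ROP = (Daily Demand * Lead Time) + Safety Stock
Demand during lead time = 113 * 14 = 1582 units
ROP = 1582 + 221 = 1803 units

1803 units


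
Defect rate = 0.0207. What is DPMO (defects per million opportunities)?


DPMO = defect_rate * 1000000 = 0.0207 * 1000000

20700


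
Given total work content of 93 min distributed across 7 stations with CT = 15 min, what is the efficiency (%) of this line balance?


Formula: Efficiency = Sum of Task Times / (N_stations * CT) * 100
Total station capacity = 7 stations * 15 min = 105 min
Efficiency = 93 / 105 * 100 = 88.6%

88.6%


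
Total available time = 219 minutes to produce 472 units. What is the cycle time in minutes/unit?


Formula: CT = Available Time / Number of Units
CT = 219 min / 472 units
CT = 0.46 min/unit

0.46 min/unit


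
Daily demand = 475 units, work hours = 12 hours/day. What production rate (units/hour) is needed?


Formula: Production Rate = Daily Demand / Available Hours
Rate = 475 units/day / 12 hours/day
Rate = 39.6 units/hour

39.6 units/hour


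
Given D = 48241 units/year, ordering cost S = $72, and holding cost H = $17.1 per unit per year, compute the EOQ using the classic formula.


Formula: EOQ = sqrt(2 * D * S / H)
Numerator: 2 * 48241 * 72 = 6946704
2DS/H = 6946704 / 17.1 = 406240.0
EOQ = sqrt(406240.0) = 637.4 units

637.4 units


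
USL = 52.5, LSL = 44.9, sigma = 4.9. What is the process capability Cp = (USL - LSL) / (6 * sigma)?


Cp = (52.5 - 44.9) / (6 * 4.9)

0.26


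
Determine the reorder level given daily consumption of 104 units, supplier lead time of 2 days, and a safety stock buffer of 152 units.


Formula: ROP = (Daily Demand * Lead Time) + Safety Stock
Demand during lead time = 104 * 2 = 208 units
ROP = 208 + 152 = 360 units

360 units


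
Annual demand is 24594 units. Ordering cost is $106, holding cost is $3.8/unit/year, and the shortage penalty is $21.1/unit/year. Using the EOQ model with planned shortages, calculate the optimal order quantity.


Formula: EOQ* = sqrt(2DS/H) * sqrt((H+P)/P)
Base EOQ = sqrt(2*24594*106/3.8) = 1171.36 units
Correction = sqrt((3.8+21.1)/21.1) = 1.08632
EOQ* = 1171.36 * 1.08632 = 1272.5 units

1272.5 units


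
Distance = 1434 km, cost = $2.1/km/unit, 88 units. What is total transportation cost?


TC = dist * cost * units = 1434 * 2.1 * 88 = $265003.20

$265003.20


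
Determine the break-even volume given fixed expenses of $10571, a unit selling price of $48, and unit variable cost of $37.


Formula: BEQ = Fixed Costs / (Price - Variable Cost)
Contribution margin = $48 - $37 = $11/unit
BEQ = ceil($10571 / $11/unit) = ceil(961.0) = 961 units

961 units


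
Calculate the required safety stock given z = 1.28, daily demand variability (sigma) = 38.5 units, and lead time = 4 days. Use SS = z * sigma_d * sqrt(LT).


Formula: SS = z * sigma_d * sqrt(LT)
sqrt(LT) = sqrt(4) = 2.0
SS = 1.28 * 38.5 * 2.0
SS = 98.6 units

98.6 units


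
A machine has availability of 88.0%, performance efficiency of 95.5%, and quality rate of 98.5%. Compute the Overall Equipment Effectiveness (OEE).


Formula: OEE = Availability * Performance * Quality / 10000
A * P = 88.0% * 95.5% / 100 = 84.04%
OEE = 84.04% * 98.5% / 100 = 82.8%

82.8%


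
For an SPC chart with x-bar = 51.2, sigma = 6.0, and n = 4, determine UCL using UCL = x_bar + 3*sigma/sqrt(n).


UCL = 51.2 + 3 * 6.0 / sqrt(4)

60.2


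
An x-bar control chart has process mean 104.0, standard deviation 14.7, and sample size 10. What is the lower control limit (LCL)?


LCL = 104.0 - 3 * 14.7 / sqrt(10)

90.05


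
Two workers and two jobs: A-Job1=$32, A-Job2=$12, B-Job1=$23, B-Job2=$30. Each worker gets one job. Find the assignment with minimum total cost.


Option 1: A->1 + B->2 = $32 + $30 = $62
Option 2: A->2 + B->1 = $12 + $23 = $35
Min cost = min($62, $35) = $35

$35


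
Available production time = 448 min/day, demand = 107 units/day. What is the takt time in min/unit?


Formula: Takt Time = Available Production Time / Customer Demand
Takt = 448 min/day / 107 units/day
Takt = 4.19 min/unit

4.19 min/unit


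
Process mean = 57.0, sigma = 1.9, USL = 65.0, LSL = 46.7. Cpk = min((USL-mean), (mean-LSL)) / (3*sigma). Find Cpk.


Cpu = (65.0 - 57.0) / (3 * 1.9) = 1.4
Cpl = (57.0 - 46.7) / (3 * 1.9) = 1.81
Cpk = min(1.4, 1.81) = 1.4

1.4


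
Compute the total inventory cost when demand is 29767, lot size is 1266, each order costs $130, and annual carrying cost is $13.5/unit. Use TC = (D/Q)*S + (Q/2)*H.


TC = 29767/1266 * 130 + 1266/2 * 13.5

$11602.14


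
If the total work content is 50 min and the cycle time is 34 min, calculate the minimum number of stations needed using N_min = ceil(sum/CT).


Formula: N_min = ceil(Sum of Task Times / Cycle Time)
N_min = ceil(50 min / 34 min) = ceil(1.4706)
N_min = 2 stations

2


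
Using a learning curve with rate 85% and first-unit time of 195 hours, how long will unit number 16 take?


Formula: T_n = T_1 * (learning_rate)^(log2(n)) where learning_rate = rate/100
Doublings = log2(16) = 4
T_n = 195 * 0.85^4
T_n = 195 * 0.522 = 101.8 hours

101.8 hours


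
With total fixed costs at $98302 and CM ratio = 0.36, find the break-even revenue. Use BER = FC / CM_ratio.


Formula: BER = Fixed Costs / Contribution Margin Ratio
BER = $98302 / 0.36
BER = $273061.11 (to the nearest cent)

$273061.11


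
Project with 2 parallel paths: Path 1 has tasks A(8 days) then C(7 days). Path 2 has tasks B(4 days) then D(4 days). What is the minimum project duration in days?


Path 1 = 8 + 7 = 15 days
Path 2 = 4 + 4 = 8 days
Duration = max(15, 8) = 15 days

15 days


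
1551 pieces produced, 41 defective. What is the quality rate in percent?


Formula: Quality Rate = Good Pieces / Total Pieces * 100
Good pieces = 1551 - 41 = 1510
QR = 1510 / 1551 * 100 = 97.4%

97.4%


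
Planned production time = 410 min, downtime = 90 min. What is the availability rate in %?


Formula: Availability = (Planned Time - Downtime) / Planned Time * 100
Uptime = 410 - 90 = 320 min
Availability = 320 / 410 * 100 = 78.0%

78.0%


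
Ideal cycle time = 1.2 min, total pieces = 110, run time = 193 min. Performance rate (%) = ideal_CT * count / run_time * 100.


Formula: Performance = (Ideal CT * Total Count) / Run Time * 100
Ideal output time = 1.2 * 110 = 132.0 min
Performance = 132.0 / 193 * 100 = 68.4%

68.4%


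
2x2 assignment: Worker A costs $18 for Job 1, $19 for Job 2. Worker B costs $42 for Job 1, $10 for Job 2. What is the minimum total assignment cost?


Option 1: A->1 + B->2 = $18 + $10 = $28
Option 2: A->2 + B->1 = $19 + $42 = $61
Min cost = min($28, $61) = $28

$28


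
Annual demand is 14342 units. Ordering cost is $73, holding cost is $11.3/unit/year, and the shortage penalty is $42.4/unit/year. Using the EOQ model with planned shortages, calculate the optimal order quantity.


Formula: EOQ* = sqrt(2DS/H) * sqrt((H+P)/P)
Base EOQ = sqrt(2*14342*73/11.3) = 430.47 units
Correction = sqrt((11.3+42.4)/42.4) = 1.12539
EOQ* = 430.47 * 1.12539 = 484.4 units

484.4 units


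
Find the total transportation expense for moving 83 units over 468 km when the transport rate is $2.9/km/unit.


TC = dist * cost * units = 468 * 2.9 * 83 = $112647.60

$112647.60


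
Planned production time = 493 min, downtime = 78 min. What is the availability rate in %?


Formula: Availability = (Planned Time - Downtime) / Planned Time * 100
Uptime = 493 - 78 = 415 min
Availability = 415 / 493 * 100 = 84.2%

84.2%


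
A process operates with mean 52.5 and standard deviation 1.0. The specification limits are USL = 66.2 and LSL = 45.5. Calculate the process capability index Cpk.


Cpu = (66.2 - 52.5) / (3 * 1.0) = 4.57
Cpl = (52.5 - 45.5) / (3 * 1.0) = 2.33
Cpk = min(4.57, 2.33) = 2.33

2.33


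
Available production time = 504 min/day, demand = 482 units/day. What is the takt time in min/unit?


Formula: Takt Time = Available Production Time / Customer Demand
Takt = 504 min/day / 482 units/day
Takt = 1.05 min/unit

1.05 min/unit


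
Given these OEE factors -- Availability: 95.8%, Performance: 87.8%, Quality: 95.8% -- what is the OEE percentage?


Formula: OEE = Availability * Performance * Quality / 10000
A * P = 95.8% * 87.8% / 100 = 84.11%
OEE = 84.11% * 95.8% / 100 = 80.6%

80.6%


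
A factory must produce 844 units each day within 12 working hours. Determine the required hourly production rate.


Formula: Production Rate = Daily Demand / Available Hours
Rate = 844 units/day / 12 hours/day
Rate = 70.3 units/hour

70.3 units/hour


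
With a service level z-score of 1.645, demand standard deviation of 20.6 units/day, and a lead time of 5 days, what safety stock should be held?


Formula: SS = z * sigma_d * sqrt(LT)
sqrt(LT) = sqrt(5) = 2.2361
SS = 1.645 * 20.6 * 2.2361
SS = 75.8 units

75.8 units
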